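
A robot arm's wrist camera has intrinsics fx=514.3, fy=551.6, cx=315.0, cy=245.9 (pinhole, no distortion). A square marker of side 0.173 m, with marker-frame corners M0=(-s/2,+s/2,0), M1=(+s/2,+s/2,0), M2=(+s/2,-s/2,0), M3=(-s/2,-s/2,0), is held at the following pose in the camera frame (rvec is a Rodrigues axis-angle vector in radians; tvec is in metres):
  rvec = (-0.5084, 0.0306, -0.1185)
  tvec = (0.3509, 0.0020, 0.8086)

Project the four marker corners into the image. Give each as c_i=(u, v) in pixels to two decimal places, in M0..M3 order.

c0=(498.97, 308.82) c1=(614.20, 293.78) c2=(573.51, 191.81) c3=(469.70, 205.35)

Intrinsics K: fx=514.3, fy=551.6, cx=315.0, cy=245.9
Marker side s = 0.173 m; corners in marker frame (Z=0):
  M0 = (-0.0865, +0.0865, 0)
  M1 = (+0.0865, +0.0865, 0)
  M2 = (+0.0865, -0.0865, 0)
  M3 = (-0.0865, -0.0865, 0)
rvec = (-0.5084, 0.0306, -0.1185), |rvec| = θ = 0.52292 rad = 29.961°
Rodrigues: sinθ=0.49942, 1−cosθ=0.13364; R = I + sinθ·[k]× + (1−cosθ)·[k]×²:
    [+0.99268 +0.10557 +0.05867]
    [-0.12078 +0.86682 +0.48377]
    [+0.00022 -0.48732 +0.87323]
t = (0.3509, 0.0020, 0.8086) m
M0: Pc = R·M0+t = (+0.27416, +0.08743, +0.76643); u = 514.3·(+0.27416)/0.76643 + 315.0 = 498.9742, v = 551.6·(+0.08743)/0.76643 + 245.9 = 308.8214
M1: Pc = R·M1+t = (+0.44590, +0.06653, +0.76647); u = 514.3·(+0.44590)/0.76647 + 315.0 = 614.1987, v = 551.6·(+0.06653)/0.76647 + 245.9 = 293.7815
M2: Pc = R·M2+t = (+0.42764, -0.08343, +0.85077); u = 514.3·(+0.42764)/0.85077 + 315.0 = 573.5096, v = 551.6·(-0.08343)/0.85077 + 245.9 = 191.8099
M3: Pc = R·M3+t = (+0.25590, -0.06253, +0.85073); u = 514.3·(+0.25590)/0.85073 + 315.0 = 469.7018, v = 551.6·(-0.06253)/0.85073 + 245.9 = 205.3549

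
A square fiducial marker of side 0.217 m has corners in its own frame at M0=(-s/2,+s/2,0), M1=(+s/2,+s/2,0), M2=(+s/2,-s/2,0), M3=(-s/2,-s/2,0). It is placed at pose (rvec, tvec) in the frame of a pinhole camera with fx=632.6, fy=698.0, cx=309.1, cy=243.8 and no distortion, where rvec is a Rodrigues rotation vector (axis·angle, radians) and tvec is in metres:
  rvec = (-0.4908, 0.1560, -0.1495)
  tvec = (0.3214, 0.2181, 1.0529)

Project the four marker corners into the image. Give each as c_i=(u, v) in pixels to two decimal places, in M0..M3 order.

Intrinsics K: fx=632.6, fy=698.0, cx=309.1, cy=243.8
Marker side s = 0.217 m; corners in marker frame (Z=0):
  M0 = (-0.1085, +0.1085, 0)
  M1 = (+0.1085, +0.1085, 0)
  M2 = (+0.1085, -0.1085, 0)
  M3 = (-0.1085, -0.1085, 0)
rvec = (-0.4908, 0.1560, -0.1495), |rvec| = θ = 0.53626 rad = 30.725°
Rodrigues: sinθ=0.51092, 1−cosθ=0.14037; R = I + sinθ·[k]× + (1−cosθ)·[k]×²:
    [+0.97721 +0.10506 +0.18445]
    [-0.17981 +0.87151 +0.45623]
    [-0.11281 -0.47900 +0.87054]
t = (0.3214, 0.2181, 1.0529) m
M0: Pc = R·M0+t = (+0.22677, +0.33217, +1.01317); u = 632.6·(+0.22677)/1.01317 + 309.1 = 450.6913, v = 698.0·(+0.33217)/1.01317 + 243.8 = 472.6396
M1: Pc = R·M1+t = (+0.43883, +0.29315, +0.98869); u = 632.6·(+0.43883)/0.98869 + 309.1 = 589.8778, v = 698.0·(+0.29315)/0.98869 + 243.8 = 450.7590
M2: Pc = R·M2+t = (+0.41603, +0.10403, +1.09263); u = 632.6·(+0.41603)/1.09263 + 309.1 = 549.9675, v = 698.0·(+0.10403)/1.09263 + 243.8 = 310.2583
M3: Pc = R·M3+t = (+0.20397, +0.14305, +1.11711); u = 632.6·(+0.20397)/1.11711 + 309.1 = 424.6064, v = 698.0·(+0.14305)/1.11711 + 243.8 = 333.1820

c0=(450.69, 472.64) c1=(589.88, 450.76) c2=(549.97, 310.26) c3=(424.61, 333.18)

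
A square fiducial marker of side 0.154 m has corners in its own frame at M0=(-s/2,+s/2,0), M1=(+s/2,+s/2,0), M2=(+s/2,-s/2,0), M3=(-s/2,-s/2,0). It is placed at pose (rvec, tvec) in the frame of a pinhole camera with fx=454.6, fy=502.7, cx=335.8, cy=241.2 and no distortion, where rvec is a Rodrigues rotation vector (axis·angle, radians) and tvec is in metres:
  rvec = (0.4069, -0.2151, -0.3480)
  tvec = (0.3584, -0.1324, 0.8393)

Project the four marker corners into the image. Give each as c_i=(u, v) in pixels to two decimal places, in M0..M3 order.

c0=(499.26, 219.30) c1=(568.33, 187.20) c2=(562.24, 101.40) c3=(487.39, 133.87)

Intrinsics K: fx=454.6, fy=502.7, cx=335.8, cy=241.2
Marker side s = 0.154 m; corners in marker frame (Z=0):
  M0 = (-0.0770, +0.0770, 0)
  M1 = (+0.0770, +0.0770, 0)
  M2 = (+0.0770, -0.0770, 0)
  M3 = (-0.0770, -0.0770, 0)
rvec = (0.4069, -0.2151, -0.3480), |rvec| = θ = 0.57701 rad = 33.060°
Rodrigues: sinθ=0.54552, 1−cosθ=0.16190; R = I + sinθ·[k]× + (1−cosθ)·[k]×²:
    [+0.91861 +0.28645 -0.27222]
    [-0.37157 +0.86060 -0.34829]
    [+0.13450 +0.42109 +0.89699]
t = (0.3584, -0.1324, 0.8393) m
M0: Pc = R·M0+t = (+0.30972, -0.03752, +0.86137); u = 454.6·(+0.30972)/0.86137 + 335.8 = 499.2613, v = 502.7·(-0.03752)/0.86137 + 241.2 = 219.3012
M1: Pc = R·M1+t = (+0.45119, -0.09474, +0.88208); u = 454.6·(+0.45119)/0.88208 + 335.8 = 568.3305, v = 502.7·(-0.09474)/0.88208 + 241.2 = 187.2047
M2: Pc = R·M2+t = (+0.40708, -0.22728, +0.81723); u = 454.6·(+0.40708)/0.81723 + 335.8 = 562.2435, v = 502.7·(-0.22728)/0.81723 + 241.2 = 101.3964
M3: Pc = R·M3+t = (+0.26561, -0.17006, +0.79652); u = 454.6·(+0.26561)/0.79652 + 335.8 = 487.3928, v = 502.7·(-0.17006)/0.79652 + 241.2 = 133.8746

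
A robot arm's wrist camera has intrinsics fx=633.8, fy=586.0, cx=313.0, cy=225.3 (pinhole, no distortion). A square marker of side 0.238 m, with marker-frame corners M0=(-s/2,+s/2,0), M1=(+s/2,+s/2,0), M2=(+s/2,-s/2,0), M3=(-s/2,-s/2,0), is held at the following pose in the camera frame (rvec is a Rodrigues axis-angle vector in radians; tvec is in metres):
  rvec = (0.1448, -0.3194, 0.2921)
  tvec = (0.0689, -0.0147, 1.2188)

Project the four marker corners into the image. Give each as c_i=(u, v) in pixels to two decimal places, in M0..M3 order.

Intrinsics K: fx=633.8, fy=586.0, cx=313.0, cy=225.3
Marker side s = 0.238 m; corners in marker frame (Z=0):
  M0 = (-0.1190, +0.1190, 0)
  M1 = (+0.1190, +0.1190, 0)
  M2 = (+0.1190, -0.1190, 0)
  M3 = (-0.1190, -0.1190, 0)
rvec = (0.1448, -0.3194, 0.2921), |rvec| = θ = 0.45641 rad = 26.150°
Rodrigues: sinθ=0.44072, 1−cosθ=0.10236; R = I + sinθ·[k]× + (1−cosθ)·[k]×²:
    [+0.90795 -0.30479 -0.28764]
    [+0.25934 +0.94777 -0.18567]
    [+0.32921 +0.09398 +0.93957]
t = (0.0689, -0.0147, 1.2188) m
M0: Pc = R·M0+t = (-0.07542, +0.06722, +1.19081); u = 633.8·(-0.07542)/1.19081 + 313.0 = 272.8606, v = 586.0·(+0.06722)/1.19081 + 225.3 = 258.3809
M1: Pc = R·M1+t = (+0.14068, +0.12895, +1.26916); u = 633.8·(+0.14068)/1.26916 + 313.0 = 383.2513, v = 586.0·(+0.12895)/1.26916 + 225.3 = 284.8373
M2: Pc = R·M2+t = (+0.21322, -0.09662, +1.24679); u = 633.8·(+0.21322)/1.24679 + 313.0 = 421.3869, v = 586.0·(-0.09662)/1.24679 + 225.3 = 179.8863
M3: Pc = R·M3+t = (-0.00288, -0.15835, +1.16844); u = 633.8·(-0.00288)/1.16844 + 313.0 = 311.4402, v = 586.0·(-0.15835)/1.16844 + 225.3 = 145.8858

c0=(272.86, 258.38) c1=(383.25, 284.84) c2=(421.39, 179.89) c3=(311.44, 145.89)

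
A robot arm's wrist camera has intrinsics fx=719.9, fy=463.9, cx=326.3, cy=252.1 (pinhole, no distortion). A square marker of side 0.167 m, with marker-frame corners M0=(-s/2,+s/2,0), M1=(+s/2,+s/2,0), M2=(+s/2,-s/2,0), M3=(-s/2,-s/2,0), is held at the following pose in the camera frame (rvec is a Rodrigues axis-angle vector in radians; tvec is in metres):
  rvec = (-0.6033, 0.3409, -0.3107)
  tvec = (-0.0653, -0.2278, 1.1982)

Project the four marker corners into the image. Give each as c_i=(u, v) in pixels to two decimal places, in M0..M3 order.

c0=(249.17, 200.04) c1=(342.28, 172.32) c2=(323.02, 129.62) c3=(237.81, 156.39)

Intrinsics K: fx=719.9, fy=463.9, cx=326.3, cy=252.1
Marker side s = 0.167 m; corners in marker frame (Z=0):
  M0 = (-0.0835, +0.0835, 0)
  M1 = (+0.0835, +0.0835, 0)
  M2 = (+0.0835, -0.0835, 0)
  M3 = (-0.0835, -0.0835, 0)
rvec = (-0.6033, 0.3409, -0.3107), |rvec| = θ = 0.75942 rad = 43.512°
Rodrigues: sinθ=0.68850, 1−cosθ=0.27476; R = I + sinθ·[k]× + (1−cosθ)·[k]×²:
    [+0.89864 +0.18370 +0.39837]
    [-0.37967 +0.78060 +0.49650]
    [-0.21976 -0.59742 +0.77123]
t = (-0.0653, -0.2278, 1.1982) m
M0: Pc = R·M0+t = (-0.12500, -0.13092, +1.16667); u = 719.9·(-0.12500)/1.16667 + 326.3 = 249.1693, v = 463.9·(-0.13092)/1.16667 + 252.1 = 200.0435
M1: Pc = R·M1+t = (+0.02508, -0.19432, +1.12997); u = 719.9·(+0.02508)/1.12997 + 326.3 = 342.2756, v = 463.9·(-0.19432)/1.12997 + 252.1 = 172.3223
M2: Pc = R·M2+t = (-0.00560, -0.32468, +1.22973); u = 719.9·(-0.00560)/1.22973 + 326.3 = 323.0203, v = 463.9·(-0.32468)/1.22973 + 252.1 = 129.6180
M3: Pc = R·M3+t = (-0.15568, -0.26128, +1.26643); u = 719.9·(-0.15568)/1.26643 + 326.3 = 237.8068, v = 463.9·(-0.26128)/1.26643 + 252.1 = 156.3929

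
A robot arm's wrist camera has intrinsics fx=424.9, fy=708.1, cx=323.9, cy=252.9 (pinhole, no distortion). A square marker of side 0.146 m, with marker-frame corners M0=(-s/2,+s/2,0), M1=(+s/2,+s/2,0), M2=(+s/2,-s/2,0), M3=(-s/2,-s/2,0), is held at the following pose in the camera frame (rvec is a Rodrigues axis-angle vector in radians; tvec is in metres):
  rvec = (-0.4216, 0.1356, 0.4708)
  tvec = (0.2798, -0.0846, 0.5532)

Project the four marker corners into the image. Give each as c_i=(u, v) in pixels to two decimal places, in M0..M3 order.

c0=(465.71, 180.28) c1=(582.14, 258.91) c2=(609.26, 110.24) c3=(501.68, 46.68)

Intrinsics K: fx=424.9, fy=708.1, cx=323.9, cy=252.9
Marker side s = 0.146 m; corners in marker frame (Z=0):
  M0 = (-0.0730, +0.0730, 0)
  M1 = (+0.0730, +0.0730, 0)
  M2 = (+0.0730, -0.0730, 0)
  M3 = (-0.0730, -0.0730, 0)
rvec = (-0.4216, 0.1356, 0.4708), |rvec| = θ = 0.64636 rad = 37.034°
Rodrigues: sinθ=0.60229, 1−cosθ=0.20172; R = I + sinθ·[k]× + (1−cosθ)·[k]×²:
    [+0.88410 -0.46630 +0.03052]
    [+0.41109 +0.80716 +0.42367]
    [-0.22219 -0.36203 +0.90530]
t = (0.2798, -0.0846, 0.5532) m
M0: Pc = R·M0+t = (+0.18122, -0.05569, +0.54299); u = 424.9·(+0.18122)/0.54299 + 323.9 = 465.7082, v = 708.1·(-0.05569)/0.54299 + 252.9 = 180.2798
M1: Pc = R·M1+t = (+0.31030, +0.00433, +0.51055); u = 424.9·(+0.31030)/0.51055 + 323.9 = 582.1425, v = 708.1·(+0.00433)/0.51055 + 252.9 = 258.9085
M2: Pc = R·M2+t = (+0.37838, -0.11351, +0.56341); u = 424.9·(+0.37838)/0.56341 + 323.9 = 609.2586, v = 708.1·(-0.11351)/0.56341 + 252.9 = 110.2355
M3: Pc = R·M3+t = (+0.24930, -0.17353, +0.59585); u = 424.9·(+0.24930)/0.59585 + 323.9 = 501.6765, v = 708.1·(-0.17353)/0.59585 + 252.9 = 46.6759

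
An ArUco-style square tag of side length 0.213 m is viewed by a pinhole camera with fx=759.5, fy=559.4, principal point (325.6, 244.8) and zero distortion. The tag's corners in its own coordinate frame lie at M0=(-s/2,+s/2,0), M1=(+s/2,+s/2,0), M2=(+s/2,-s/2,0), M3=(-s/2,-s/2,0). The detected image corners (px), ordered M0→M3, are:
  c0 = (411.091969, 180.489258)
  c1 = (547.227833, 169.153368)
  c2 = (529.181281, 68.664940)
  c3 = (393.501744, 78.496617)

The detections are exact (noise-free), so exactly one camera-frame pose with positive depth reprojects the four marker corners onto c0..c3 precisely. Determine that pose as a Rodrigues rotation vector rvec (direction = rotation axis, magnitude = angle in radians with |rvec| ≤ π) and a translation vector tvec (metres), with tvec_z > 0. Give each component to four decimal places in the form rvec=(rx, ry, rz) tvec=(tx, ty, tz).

Intrinsics K: fx=759.5, fy=559.4, cx=325.6, cy=244.8
Marker side s = 0.213 m; corners in marker frame (Z=0):
  M0 = (-0.1065, +0.1065, 0)
  M1 = (+0.1065, +0.1065, 0)
  M2 = (+0.1065, -0.1065, 0)
  M3 = (-0.1065, -0.1065, 0)
Detected image corners:
  c0 = (411.091969, 180.489258) px
  c1 = (547.227833, 169.153368) px
  c2 = (529.181281, 68.664940) px
  c3 = (393.501744, 78.496617) px
Planar DLT: solve 8×8 A·h = b for H (H[2,2]=1):
  H  [+669.65588 +72.10705 +470.71362]
  H  [-41.33529 +472.23053 +124.03071]
  H  [+0.06719 -0.02457 +1.00000]
B = K⁻¹H; ‖b₁‖=0.861758, ‖b₂‖=0.861758; λ = 2/(‖b₁‖+‖b₂‖) = 1.160418, sign → tz>0 ⇒ λ=+1.160418
r₁ = λ·B[:,0] = (+0.98972,-0.11986,+0.07796); r₂ = λ·B[:,1] = (+0.12239,+0.99207,-0.02851)
r₃ = r₁×r₂ = (-0.07393,+0.03776,+0.99655); SVD([r₁ r₂ r₃]) → R = UVᵀ:
  R  [+0.98972 +0.12239 -0.07393]
  R  [-0.11986 +0.99207 +0.03776]
  R  [+0.07796 -0.02851 +0.99655]
t = (+0.22171, -0.25052, +1.16042) m
tr R = 2.978345; θ = arccos((tr R − 1)/2) = 0.147291 rad = 8.439°
axis k = ((R−Rᵀ)₃₂, (R−Rᵀ)₁₃, (R−Rᵀ)₂₁) / (2 sinθ) = (-0.225802, -0.517489, -0.825360)
rvec = θ·k = (-0.033259, -0.076221, -0.121568)

rvec=(-0.0333, -0.0762, -0.1216) tvec=(0.2217, -0.2505, 1.1604)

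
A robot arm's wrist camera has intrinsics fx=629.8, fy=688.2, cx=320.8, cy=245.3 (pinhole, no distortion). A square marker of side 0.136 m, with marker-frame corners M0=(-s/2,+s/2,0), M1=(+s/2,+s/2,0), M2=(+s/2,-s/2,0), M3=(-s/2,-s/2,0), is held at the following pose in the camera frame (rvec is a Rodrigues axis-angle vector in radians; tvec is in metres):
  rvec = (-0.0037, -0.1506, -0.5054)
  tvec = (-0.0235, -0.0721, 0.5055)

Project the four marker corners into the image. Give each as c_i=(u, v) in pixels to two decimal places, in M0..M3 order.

c0=(258.26, 273.21) c1=(403.63, 184.99) c2=(323.80, 24.78) c3=(173.90, 107.43)

Intrinsics K: fx=629.8, fy=688.2, cx=320.8, cy=245.3
Marker side s = 0.136 m; corners in marker frame (Z=0):
  M0 = (-0.0680, +0.0680, 0)
  M1 = (+0.0680, +0.0680, 0)
  M2 = (+0.0680, -0.0680, 0)
  M3 = (-0.0680, -0.0680, 0)
rvec = (-0.0037, -0.1506, -0.5054), |rvec| = θ = 0.52737 rad = 30.216°
Rodrigues: sinθ=0.50327, 1−cosθ=0.13587; R = I + sinθ·[k]× + (1−cosθ)·[k]×²:
    [+0.86414 +0.48257 -0.14280]
    [-0.48202 +0.87521 +0.04071]
    [+0.14463 +0.03365 +0.98891]
t = (-0.0235, -0.0721, 0.5055) m
M0: Pc = R·M0+t = (-0.04945, +0.02019, +0.49795); u = 629.8·(-0.04945)/0.49795 + 320.8 = 258.2609, v = 688.2·(+0.02019)/0.49795 + 245.3 = 273.2065
M1: Pc = R·M1+t = (+0.06808, -0.04536, +0.51762); u = 629.8·(+0.06808)/0.51762 + 320.8 = 403.6292, v = 688.2·(-0.04536)/0.51762 + 245.3 = 184.9878
M2: Pc = R·M2+t = (+0.00245, -0.16439, +0.51305); u = 629.8·(+0.00245)/0.51305 + 320.8 = 323.8035, v = 688.2·(-0.16439)/0.51305 + 245.3 = 24.7847
M3: Pc = R·M3+t = (-0.11508, -0.09884, +0.49338); u = 629.8·(-0.11508)/0.49338 + 320.8 = 173.9044, v = 688.2·(-0.09884)/0.49338 + 245.3 = 107.4349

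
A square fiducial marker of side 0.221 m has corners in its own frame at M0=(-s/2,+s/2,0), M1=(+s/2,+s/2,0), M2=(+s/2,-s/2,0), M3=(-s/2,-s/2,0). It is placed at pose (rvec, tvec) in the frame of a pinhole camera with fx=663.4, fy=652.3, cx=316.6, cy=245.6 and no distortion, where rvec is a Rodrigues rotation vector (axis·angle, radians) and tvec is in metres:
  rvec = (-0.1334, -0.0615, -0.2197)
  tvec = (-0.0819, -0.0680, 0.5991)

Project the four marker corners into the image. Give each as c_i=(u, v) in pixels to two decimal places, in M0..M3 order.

Intrinsics K: fx=663.4, fy=652.3, cx=316.6, cy=245.6
Marker side s = 0.221 m; corners in marker frame (Z=0):
  M0 = (-0.1105, +0.1105, 0)
  M1 = (+0.1105, +0.1105, 0)
  M2 = (+0.1105, -0.1105, 0)
  M3 = (-0.1105, -0.1105, 0)
rvec = (-0.1334, -0.0615, -0.2197), |rvec| = θ = 0.26428 rad = 15.142°
Rodrigues: sinθ=0.26122, 1−cosθ=0.03472; R = I + sinθ·[k]× + (1−cosθ)·[k]×²:
    [+0.97413 +0.22123 -0.04622]
    [-0.21307 +0.96716 +0.13857]
    [+0.07536 -0.12514 +0.98927]
t = (-0.0819, -0.0680, 0.5991) m
M0: Pc = R·M0+t = (-0.16510, +0.06242, +0.57695); u = 663.4·(-0.16510)/0.57695 + 316.6 = 126.7658, v = 652.3·(+0.06242)/0.57695 + 245.6 = 316.1678
M1: Pc = R·M1+t = (+0.05019, +0.01533, +0.59360); u = 663.4·(+0.05019)/0.59360 + 316.6 = 372.6882, v = 652.3·(+0.01533)/0.59360 + 245.6 = 262.4422
M2: Pc = R·M2+t = (+0.00130, -0.19842, +0.62125); u = 663.4·(+0.00130)/0.62125 + 316.6 = 317.9829, v = 652.3·(-0.19842)/0.62125 + 245.6 = 37.2689
M3: Pc = R·M3+t = (-0.21399, -0.15133, +0.60460); u = 663.4·(-0.21399)/0.60460 + 316.6 = 81.8023, v = 652.3·(-0.15133)/0.60460 + 245.6 = 82.3347

c0=(126.77, 316.17) c1=(372.69, 262.44) c2=(317.98, 37.27) c3=(81.80, 82.33)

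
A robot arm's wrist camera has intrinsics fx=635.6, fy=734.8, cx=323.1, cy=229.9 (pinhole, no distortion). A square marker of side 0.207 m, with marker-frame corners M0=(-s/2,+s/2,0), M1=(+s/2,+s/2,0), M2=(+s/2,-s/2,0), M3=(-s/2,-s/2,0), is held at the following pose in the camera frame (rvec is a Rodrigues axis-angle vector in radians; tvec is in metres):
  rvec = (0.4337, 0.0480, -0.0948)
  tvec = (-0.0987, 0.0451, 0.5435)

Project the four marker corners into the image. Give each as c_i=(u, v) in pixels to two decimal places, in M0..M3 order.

Intrinsics K: fx=635.6, fy=734.8, cx=323.1, cy=229.9
Marker side s = 0.207 m; corners in marker frame (Z=0):
  M0 = (-0.1035, +0.1035, 0)
  M1 = (+0.1035, +0.1035, 0)
  M2 = (+0.1035, -0.1035, 0)
  M3 = (-0.1035, -0.1035, 0)
rvec = (0.4337, 0.0480, -0.0948), |rvec| = θ = 0.44653 rad = 25.584°
Rodrigues: sinθ=0.43184, 1−cosθ=0.09805; R = I + sinθ·[k]× + (1−cosθ)·[k]×²:
    [+0.99445 +0.10192 +0.02620]
    [-0.08144 +0.90309 -0.42167]
    [-0.06664 +0.41719 +0.90637]
t = (-0.0987, 0.0451, 0.5435) m
M0: Pc = R·M0+t = (-0.19108, +0.14700, +0.59358); u = 635.6·(-0.19108)/0.59358 + 323.1 = 118.4955, v = 734.8·(+0.14700)/0.59358 + 229.9 = 411.8726
M1: Pc = R·M1+t = (+0.01477, +0.13014, +0.57978); u = 635.6·(+0.01477)/0.57978 + 323.1 = 339.2962, v = 734.8·(+0.13014)/0.57978 + 229.9 = 394.8356
M2: Pc = R·M2+t = (-0.00632, -0.05680, +0.49342); u = 635.6·(-0.00632)/0.49342 + 323.1 = 314.9548, v = 734.8·(-0.05680)/0.49342 + 229.9 = 145.3160
M3: Pc = R·M3+t = (-0.21217, -0.03994, +0.50722); u = 635.6·(-0.21217)/0.50722 + 323.1 = 57.2226, v = 734.8·(-0.03994)/0.50722 + 229.9 = 172.0396

c0=(118.50, 411.87) c1=(339.30, 394.84) c2=(314.95, 145.32) c3=(57.22, 172.04)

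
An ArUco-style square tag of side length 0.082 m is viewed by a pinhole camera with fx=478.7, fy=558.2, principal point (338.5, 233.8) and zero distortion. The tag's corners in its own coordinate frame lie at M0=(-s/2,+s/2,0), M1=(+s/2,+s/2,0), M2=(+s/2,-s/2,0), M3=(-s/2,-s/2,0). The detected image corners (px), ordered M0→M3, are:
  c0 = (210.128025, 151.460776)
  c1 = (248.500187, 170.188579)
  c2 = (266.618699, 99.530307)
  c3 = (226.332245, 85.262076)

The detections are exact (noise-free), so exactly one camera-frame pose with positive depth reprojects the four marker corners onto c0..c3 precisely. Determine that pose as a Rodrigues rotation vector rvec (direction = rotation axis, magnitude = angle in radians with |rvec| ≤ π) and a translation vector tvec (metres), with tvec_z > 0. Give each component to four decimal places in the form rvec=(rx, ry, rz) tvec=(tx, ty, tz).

rvec=(0.0452, 0.6056, 0.3544) tvec=(-0.1371, -0.1243, 0.6472)

Intrinsics K: fx=478.7, fy=558.2, cx=338.5, cy=233.8
Marker side s = 0.082 m; corners in marker frame (Z=0):
  M0 = (-0.0410, +0.0410, 0)
  M1 = (+0.0410, +0.0410, 0)
  M2 = (+0.0410, -0.0410, 0)
  M3 = (-0.0410, -0.0410, 0)
Detected image corners:
  c0 = (210.128025, 151.460776) px
  c1 = (248.500187, 170.188579) px
  c2 = (266.618699, 99.530307) px
  c3 = (226.332245, 85.262076) px
Planar DLT: solve 8×8 A·h = b for H (H[2,2]=1):
  H  [+277.63984 -155.75966 +237.13204]
  H  [+94.00186 +861.81828 +126.63665]
  H  [-0.84861 +0.22329 +1.00000]
B = K⁻¹H; ‖b₁‖=1.545015, ‖b₂‖=1.545015; λ = 2/(‖b₁‖+‖b₂‖) = 0.647243, sign → tz>0 ⇒ λ=+0.647243
r₁ = λ·B[:,0] = (+0.76378,+0.33905,-0.54925); r₂ = λ·B[:,1] = (-0.31280,+0.93876,+0.14452)
r₃ = r₁×r₂ = (+0.56462,+0.06142,+0.82306); SVD([r₁ r₂ r₃]) → R = UVᵀ:
  R  [+0.76378 -0.31280 +0.56462]
  R  [+0.33905 +0.93876 +0.06142]
  R  [-0.54925 +0.14452 +0.82306]
t = (-0.13706, -0.12426, +0.64724) m
tr R = 2.525608; θ = arccos((tr R − 1)/2) = 0.703158 rad = 40.288°
axis k = ((R−Rᵀ)₃₂, (R−Rᵀ)₁₃, (R−Rᵀ)₂₁) / (2 sinθ) = (+0.064257, +0.861291, +0.504032)
rvec = θ·k = (+0.045183, +0.605624, +0.354415)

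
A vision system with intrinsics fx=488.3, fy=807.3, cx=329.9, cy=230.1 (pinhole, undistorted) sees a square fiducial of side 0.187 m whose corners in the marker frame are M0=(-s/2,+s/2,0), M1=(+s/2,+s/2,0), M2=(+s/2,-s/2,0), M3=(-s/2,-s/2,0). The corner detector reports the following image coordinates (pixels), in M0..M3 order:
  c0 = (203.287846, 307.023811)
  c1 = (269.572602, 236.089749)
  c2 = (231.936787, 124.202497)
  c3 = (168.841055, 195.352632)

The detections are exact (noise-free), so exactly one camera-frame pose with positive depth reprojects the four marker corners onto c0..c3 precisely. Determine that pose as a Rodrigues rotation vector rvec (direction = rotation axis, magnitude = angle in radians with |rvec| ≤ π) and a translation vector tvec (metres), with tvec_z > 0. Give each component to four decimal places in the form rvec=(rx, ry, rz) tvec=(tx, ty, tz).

Intrinsics K: fx=488.3, fy=807.3, cx=329.9, cy=230.1
Marker side s = 0.187 m; corners in marker frame (Z=0):
  M0 = (-0.0935, +0.0935, 0)
  M1 = (+0.0935, +0.0935, 0)
  M2 = (+0.0935, -0.0935, 0)
  M3 = (-0.0935, -0.0935, 0)
Detected image corners:
  c0 = (203.287846, 307.023811) px
  c1 = (269.572602, 236.089749) px
  c2 = (231.936787, 124.202497) px
  c3 = (168.841055, 195.352632) px
Planar DLT: solve 8×8 A·h = b for H (H[2,2]=1):
  H  [+317.09362 +151.03770 +217.69142]
  H  [-408.24599 +556.67315 +215.10834]
  H  [-0.13137 -0.19043 +1.00000]
B = K⁻¹H; ‖b₁‖=0.883945, ‖b₂‖=0.883945; λ = 2/(‖b₁‖+‖b₂‖) = 1.131292, sign → tz>0 ⇒ λ=+1.131292
r₁ = λ·B[:,0] = (+0.83505,-0.52973,-0.14861); r₂ = λ·B[:,1] = (+0.49547,+0.84148,-0.21543)
r₃ = r₁×r₂ = (+0.23918,+0.10626,+0.96514); SVD([r₁ r₂ r₃]) → R = UVᵀ:
  R  [+0.83505 +0.49547 +0.23918]
  R  [-0.52973 +0.84148 +0.10626]
  R  [-0.14861 -0.21543 +0.96514]
t = (-0.25996, -0.02101, +1.13129) m
tr R = 2.641675; θ = arccos((tr R − 1)/2) = 0.607920 rad = 34.831°
axis k = ((R−Rᵀ)₃₂, (R−Rᵀ)₁₃, (R−Rᵀ)₂₁) / (2 sinθ) = (-0.281614, +0.339475, -0.897469)
rvec = θ·k = (-0.171199, +0.206374, -0.545590)

rvec=(-0.1712, 0.2064, -0.5456) tvec=(-0.2600, -0.0210, 1.1313)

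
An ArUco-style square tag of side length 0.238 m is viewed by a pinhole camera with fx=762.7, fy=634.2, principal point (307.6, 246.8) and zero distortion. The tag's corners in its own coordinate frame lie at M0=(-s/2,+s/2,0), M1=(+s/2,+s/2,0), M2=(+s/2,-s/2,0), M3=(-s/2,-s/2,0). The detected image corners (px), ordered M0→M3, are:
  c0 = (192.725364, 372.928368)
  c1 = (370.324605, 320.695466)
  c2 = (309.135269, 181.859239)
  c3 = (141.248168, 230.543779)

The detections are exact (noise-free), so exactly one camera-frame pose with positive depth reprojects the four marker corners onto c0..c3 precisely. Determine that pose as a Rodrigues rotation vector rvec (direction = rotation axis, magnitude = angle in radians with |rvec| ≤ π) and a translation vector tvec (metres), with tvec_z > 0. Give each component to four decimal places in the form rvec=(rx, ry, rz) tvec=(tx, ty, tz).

Intrinsics K: fx=762.7, fy=634.2, cx=307.6, cy=246.8
Marker side s = 0.238 m; corners in marker frame (Z=0):
  M0 = (-0.1190, +0.1190, 0)
  M1 = (+0.1190, +0.1190, 0)
  M2 = (+0.1190, -0.1190, 0)
  M3 = (-0.1190, -0.1190, 0)
Detected image corners:
  c0 = (192.725364, 372.928368) px
  c1 = (370.324605, 320.695466) px
  c2 = (309.135269, 181.859239) px
  c3 = (141.248168, 230.543779) px
Planar DLT: solve 8×8 A·h = b for H (H[2,2]=1):
  H  [+730.04474 +175.31706 +252.74135]
  H  [-206.53408 +523.74758 +274.42127]
  H  [+0.01903 -0.24244 +1.00000]
B = K⁻¹H; ‖b₁‖=1.006411, ‖b₂‖=1.006411; λ = 2/(‖b₁‖+‖b₂‖) = 0.993630, sign → tz>0 ⇒ λ=+0.993630
r₁ = λ·B[:,0] = (+0.94346,-0.33095,+0.01891); r₂ = λ·B[:,1] = (+0.32555,+0.91432,-0.24089)
r₃ = r₁×r₂ = (+0.06243,+0.23343,+0.97037); SVD([r₁ r₂ r₃]) → R = UVᵀ:
  R  [+0.94346 +0.32555 +0.06243]
  R  [-0.33095 +0.91432 +0.23343]
  R  [+0.01891 -0.24089 +0.97037]
t = (-0.07147, +0.04328, +0.99363) m
tr R = 2.828151; θ = arccos((tr R − 1)/2) = 0.417574 rad = 23.925°
axis k = ((R−Rᵀ)₃₂, (R−Rᵀ)₁₃, (R−Rᵀ)₂₁) / (2 sinθ) = (-0.584797, +0.053659, -0.809403)
rvec = θ·k = (-0.244196, +0.022407, -0.337986)

rvec=(-0.2442, 0.0224, -0.3380) tvec=(-0.0715, 0.0433, 0.9936)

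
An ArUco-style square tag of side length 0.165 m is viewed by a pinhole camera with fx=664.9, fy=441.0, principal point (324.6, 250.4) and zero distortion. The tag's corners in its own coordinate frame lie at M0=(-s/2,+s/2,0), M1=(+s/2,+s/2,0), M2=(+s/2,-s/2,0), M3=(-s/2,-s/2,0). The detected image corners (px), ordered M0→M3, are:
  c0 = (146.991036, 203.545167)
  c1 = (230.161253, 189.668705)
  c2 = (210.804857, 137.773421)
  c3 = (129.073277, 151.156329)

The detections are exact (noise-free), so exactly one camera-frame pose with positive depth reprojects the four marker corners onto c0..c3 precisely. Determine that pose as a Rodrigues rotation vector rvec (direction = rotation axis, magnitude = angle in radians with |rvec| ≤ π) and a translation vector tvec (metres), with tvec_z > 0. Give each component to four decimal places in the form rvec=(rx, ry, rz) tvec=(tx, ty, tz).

Intrinsics K: fx=664.9, fy=441.0, cx=324.6, cy=250.4
Marker side s = 0.165 m; corners in marker frame (Z=0):
  M0 = (-0.0825, +0.0825, 0)
  M1 = (+0.0825, +0.0825, 0)
  M2 = (+0.0825, -0.0825, 0)
  M3 = (-0.0825, -0.0825, 0)
Detected image corners:
  c0 = (146.991036, 203.545167) px
  c1 = (230.161253, 189.668705) px
  c2 = (210.804857, 137.773421) px
  c3 = (129.073277, 151.156329) px
Planar DLT: solve 8×8 A·h = b for H (H[2,2]=1):
  H  [+504.69327 +92.86872 +179.26689]
  H  [-77.80394 +296.89330 +170.27903]
  H  [+0.02807 -0.11209 +1.00000]
B = K⁻¹H; ‖b₁‖=0.770284, ‖b₂‖=0.770284; λ = 2/(‖b₁‖+‖b₂‖) = 1.298223, sign → tz>0 ⇒ λ=+1.298223
r₁ = λ·B[:,0] = (+0.96763,-0.24973,+0.03644); r₂ = λ·B[:,1] = (+0.25237,+0.95663,-0.14552)
r₃ = r₁×r₂ = (+0.00148,+0.15001,+0.98868); SVD([r₁ r₂ r₃]) → R = UVᵀ:
  R  [+0.96763 +0.25237 +0.00148]
  R  [-0.24973 +0.95663 +0.15001]
  R  [+0.03644 -0.14552 +0.98868]
t = (-0.28376, -0.23586, +1.29822) m
tr R = 2.912940; θ = arccos((tr R − 1)/2) = 0.296140 rad = 16.968°
axis k = ((R−Rᵀ)₃₂, (R−Rᵀ)₁₃, (R−Rᵀ)₂₁) / (2 sinθ) = (-0.506332, -0.059885, -0.860257)
rvec = θ·k = (-0.149945, -0.017734, -0.254757)

rvec=(-0.1499, -0.0177, -0.2548) tvec=(-0.2838, -0.2359, 1.2982)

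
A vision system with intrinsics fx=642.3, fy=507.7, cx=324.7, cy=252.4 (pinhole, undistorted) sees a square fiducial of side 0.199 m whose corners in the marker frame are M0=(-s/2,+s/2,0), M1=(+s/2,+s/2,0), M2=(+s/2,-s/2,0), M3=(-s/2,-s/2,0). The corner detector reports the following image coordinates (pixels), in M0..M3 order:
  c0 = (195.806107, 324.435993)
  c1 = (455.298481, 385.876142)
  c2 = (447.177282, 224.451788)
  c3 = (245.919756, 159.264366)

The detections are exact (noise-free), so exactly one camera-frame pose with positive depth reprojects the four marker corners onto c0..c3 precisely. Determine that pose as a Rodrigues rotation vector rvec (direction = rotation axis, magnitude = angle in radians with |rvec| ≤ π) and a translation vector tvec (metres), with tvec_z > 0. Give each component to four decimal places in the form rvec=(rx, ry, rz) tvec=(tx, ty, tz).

Intrinsics K: fx=642.3, fy=507.7, cx=324.7, cy=252.4
Marker side s = 0.199 m; corners in marker frame (Z=0):
  M0 = (-0.0995, +0.0995, 0)
  M1 = (+0.0995, +0.0995, 0)
  M2 = (+0.0995, -0.0995, 0)
  M3 = (-0.0995, -0.0995, 0)
Detected image corners:
  c0 = (195.806107, 324.435993) px
  c1 = (455.298481, 385.876142) px
  c2 = (447.177282, 224.451788) px
  c3 = (245.919756, 159.264366) px
Planar DLT: solve 8×8 A·h = b for H (H[2,2]=1):
  H  [+1337.23548 -505.85436 +344.04995]
  H  [+479.86884 +487.25042 +265.47123]
  H  [+0.58708 -1.21676 +1.00000]
B = K⁻¹H; ‖b₁‖=1.989549, ‖b₂‖=1.989549; λ = 2/(‖b₁‖+‖b₂‖) = 0.502627, sign → tz>0 ⇒ λ=+0.502627
r₁ = λ·B[:,0] = (+0.89727,+0.32838,+0.29508); r₂ = λ·B[:,1] = (-0.08668,+0.78642,-0.61158)
r₃ = r₁×r₂ = (-0.43288,+0.52317,+0.73410); SVD([r₁ r₂ r₃]) → R = UVᵀ:
  R  [+0.89727 -0.08668 -0.43288]
  R  [+0.32838 +0.78642 +0.52317]
  R  [+0.29508 -0.61158 +0.73410]
t = (+0.01514, +0.01294, +0.50263) m
tr R = 2.417795; θ = arccos((tr R − 1)/2) = 0.782863 rad = 44.855°
axis k = ((R−Rᵀ)₃₂, (R−Rᵀ)₁₃, (R−Rᵀ)₂₁) / (2 sinθ) = (-0.804430, -0.516058, +0.294239)
rvec = θ·k = (-0.629758, -0.404003, +0.230349)

rvec=(-0.6298, -0.4040, 0.2303) tvec=(0.0151, 0.0129, 0.5026)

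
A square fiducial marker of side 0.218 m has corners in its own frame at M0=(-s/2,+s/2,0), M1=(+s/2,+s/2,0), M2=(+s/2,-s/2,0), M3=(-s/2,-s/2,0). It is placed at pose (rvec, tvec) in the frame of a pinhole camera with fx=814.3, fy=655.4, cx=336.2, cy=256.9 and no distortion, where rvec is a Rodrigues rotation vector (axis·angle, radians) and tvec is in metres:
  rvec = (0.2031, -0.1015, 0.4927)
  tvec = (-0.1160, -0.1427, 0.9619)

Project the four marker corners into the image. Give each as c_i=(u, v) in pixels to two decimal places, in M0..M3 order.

Intrinsics K: fx=814.3, fy=655.4, cx=336.2, cy=256.9
Marker side s = 0.218 m; corners in marker frame (Z=0):
  M0 = (-0.1090, +0.1090, 0)
  M1 = (+0.1090, +0.1090, 0)
  M2 = (+0.1090, -0.1090, 0)
  M3 = (-0.1090, -0.1090, 0)
rvec = (0.2031, -0.1015, 0.4927), |rvec| = θ = 0.54250 rad = 31.083°
Rodrigues: sinθ=0.51628, 1−cosθ=0.14358; R = I + sinθ·[k]× + (1−cosθ)·[k]×²:
    [+0.87655 -0.47894 -0.04778]
    [+0.45883 +0.86145 -0.21768]
    [+0.14541 +0.16889 +0.97485]
t = (-0.1160, -0.1427, 0.9619) m
M0: Pc = R·M0+t = (-0.26375, -0.09881, +0.96446); u = 814.3·(-0.26375)/0.96446 + 336.2 = 113.5153, v = 655.4·(-0.09881)/0.96446 + 256.9 = 189.7503
M1: Pc = R·M1+t = (-0.07266, +0.00121, +0.99616); u = 814.3·(-0.07266)/0.99616 + 336.2 = 276.8037, v = 655.4·(+0.00121)/0.99616 + 256.9 = 257.6961
M2: Pc = R·M2+t = (+0.03175, -0.18659, +0.95934); u = 814.3·(+0.03175)/0.95934 + 336.2 = 363.1482, v = 655.4·(-0.18659)/0.95934 + 256.9 = 129.4291
M3: Pc = R·M3+t = (-0.15934, -0.28661, +0.92764); u = 814.3·(-0.15934)/0.92764 + 336.2 = 196.3297, v = 655.4·(-0.28661)/0.92764 + 256.9 = 54.4034

c0=(113.52, 189.75) c1=(276.80, 257.70) c2=(363.15, 129.43) c3=(196.33, 54.40)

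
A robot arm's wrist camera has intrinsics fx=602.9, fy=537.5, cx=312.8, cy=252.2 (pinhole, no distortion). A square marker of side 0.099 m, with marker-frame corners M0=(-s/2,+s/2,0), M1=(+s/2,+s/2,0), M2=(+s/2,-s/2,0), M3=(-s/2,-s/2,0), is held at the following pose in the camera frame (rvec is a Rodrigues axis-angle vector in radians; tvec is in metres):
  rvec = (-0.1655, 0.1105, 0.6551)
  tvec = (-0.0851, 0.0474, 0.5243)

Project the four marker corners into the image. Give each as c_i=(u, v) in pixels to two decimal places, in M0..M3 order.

Intrinsics K: fx=602.9, fy=537.5, cx=312.8, cy=252.2
Marker side s = 0.099 m; corners in marker frame (Z=0):
  M0 = (-0.0495, +0.0495, 0)
  M1 = (+0.0495, +0.0495, 0)
  M2 = (+0.0495, -0.0495, 0)
  M3 = (-0.0495, -0.0495, 0)
rvec = (-0.1655, 0.1105, 0.6551), |rvec| = θ = 0.68466 rad = 39.228°
Rodrigues: sinθ=0.63241, 1−cosθ=0.22536; R = I + sinθ·[k]× + (1−cosθ)·[k]×²:
    [+0.78780 -0.61390 +0.04994]
    [+0.59631 +0.78051 +0.18767]
    [-0.15419 -0.11807 +0.98096]
t = (-0.0851, 0.0474, 0.5243) m
M0: Pc = R·M0+t = (-0.15448, +0.05652, +0.52609); u = 602.9·(-0.15448)/0.52609 + 312.8 = 135.7602, v = 537.5·(+0.05652)/0.52609 + 252.2 = 309.9435
M1: Pc = R·M1+t = (-0.07649, +0.11555, +0.51082); u = 602.9·(-0.07649)/0.51082 + 312.8 = 222.5206, v = 537.5·(+0.11555)/0.51082 + 252.2 = 373.7871
M2: Pc = R·M2+t = (-0.01572, +0.03828, +0.52251); u = 602.9·(-0.01572)/0.52251 + 312.8 = 294.6664, v = 537.5·(+0.03828)/0.52251 + 252.2 = 291.5806
M3: Pc = R·M3+t = (-0.09371, -0.02075, +0.53778); u = 602.9·(-0.09371)/0.53778 + 312.8 = 207.7439, v = 537.5·(-0.02075)/0.53778 + 252.2 = 231.4581

c0=(135.76, 309.94) c1=(222.52, 373.79) c2=(294.67, 291.58) c3=(207.74, 231.46)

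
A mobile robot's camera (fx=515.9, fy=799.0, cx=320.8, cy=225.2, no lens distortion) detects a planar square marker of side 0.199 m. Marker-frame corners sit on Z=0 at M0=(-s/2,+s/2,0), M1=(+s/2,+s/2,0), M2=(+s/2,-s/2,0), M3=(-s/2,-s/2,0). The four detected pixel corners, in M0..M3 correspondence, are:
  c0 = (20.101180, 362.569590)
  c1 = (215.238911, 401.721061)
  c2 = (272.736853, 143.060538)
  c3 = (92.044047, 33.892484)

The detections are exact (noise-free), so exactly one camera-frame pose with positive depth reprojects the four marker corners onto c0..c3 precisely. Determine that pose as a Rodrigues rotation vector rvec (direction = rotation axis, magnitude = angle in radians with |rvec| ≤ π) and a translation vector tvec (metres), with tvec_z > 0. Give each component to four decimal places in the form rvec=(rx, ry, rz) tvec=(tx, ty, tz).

Intrinsics K: fx=515.9, fy=799.0, cx=320.8, cy=225.2
Marker side s = 0.199 m; corners in marker frame (Z=0):
  M0 = (-0.0995, +0.0995, 0)
  M1 = (+0.0995, +0.0995, 0)
  M2 = (+0.0995, -0.0995, 0)
  M3 = (-0.0995, -0.0995, 0)
Detected image corners:
  c0 = (20.101180, 362.569590) px
  c1 = (215.238911, 401.721061) px
  c2 = (272.736853, 143.060538) px
  c3 = (92.044047, 33.892484) px
Planar DLT: solve 8×8 A·h = b for H (H[2,2]=1):
  H  [+1123.21660 -317.28537 +161.09561]
  H  [+652.72062 +1460.56475 +240.06292]
  H  [+1.19197 +0.02425 +1.00000]
B = K⁻¹H; ‖b₁‖=1.927230, ‖b₂‖=1.927230; λ = 2/(‖b₁‖+‖b₂‖) = 0.518880, sign → tz>0 ⇒ λ=+0.518880
r₁ = λ·B[:,0] = (+0.74511,+0.24956,+0.61849); r₂ = λ·B[:,1] = (-0.32694,+0.94496,+0.01258)
r₃ = r₁×r₂ = (-0.58131,-0.21159,+0.78569); SVD([r₁ r₂ r₃]) → R = UVᵀ:
  R  [+0.74511 -0.32694 -0.58131]
  R  [+0.24956 +0.94496 -0.21159]
  R  [+0.61849 +0.01258 +0.78569]
t = (-0.16063, +0.00965, +0.51888) m
tr R = 2.475766; θ = arccos((tr R − 1)/2) = 0.740868 rad = 42.449°
axis k = ((R−Rᵀ)₃₂, (R−Rᵀ)₁₃, (R−Rᵀ)₂₁) / (2 sinθ) = (+0.166069, -0.888830, +0.427085)
rvec = θ·k = (+0.123035, -0.658506, +0.316414)

rvec=(0.1230, -0.6585, 0.3164) tvec=(-0.1606, 0.0097, 0.5189)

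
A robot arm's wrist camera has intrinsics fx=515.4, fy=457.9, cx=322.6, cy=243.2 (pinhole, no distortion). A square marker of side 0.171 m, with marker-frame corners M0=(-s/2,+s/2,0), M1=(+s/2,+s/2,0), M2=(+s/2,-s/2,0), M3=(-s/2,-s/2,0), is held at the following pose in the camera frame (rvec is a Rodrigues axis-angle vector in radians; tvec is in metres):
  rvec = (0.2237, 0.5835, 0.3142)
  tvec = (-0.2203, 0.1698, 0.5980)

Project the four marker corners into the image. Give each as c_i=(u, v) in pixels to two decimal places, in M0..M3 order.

c0=(84.96, 393.81) c1=(169.61, 463.65) c2=(192.78, 347.33) c3=(97.99, 288.05)

Intrinsics K: fx=515.4, fy=457.9, cx=322.6, cy=243.2
Marker side s = 0.171 m; corners in marker frame (Z=0):
  M0 = (-0.0855, +0.0855, 0)
  M1 = (+0.0855, +0.0855, 0)
  M2 = (+0.0855, -0.0855, 0)
  M3 = (-0.0855, -0.0855, 0)
rvec = (0.2237, 0.5835, 0.3142), |rvec| = θ = 0.69945 rad = 40.076°
Rodrigues: sinθ=0.64380, 1−cosθ=0.23481; R = I + sinθ·[k]× + (1−cosθ)·[k]×²:
    [+0.78921 -0.22655 +0.57081]
    [+0.35185 +0.92860 -0.11791]
    [-0.50334 +0.29389 +0.81257]
t = (-0.2203, 0.1698, 0.5980) m
M0: Pc = R·M0+t = (-0.30715, +0.21911, +0.66616); u = 515.4·(-0.30715)/0.66616 + 322.6 = 84.9645, v = 457.9·(+0.21911)/0.66616 + 243.2 = 393.8112
M1: Pc = R·M1+t = (-0.17219, +0.27928, +0.58009); u = 515.4·(-0.17219)/0.58009 + 322.6 = 169.6103, v = 457.9·(+0.27928)/0.58009 + 243.2 = 463.6503
M2: Pc = R·M2+t = (-0.13345, +0.12049, +0.52984); u = 515.4·(-0.13345)/0.52984 + 322.6 = 192.7841, v = 457.9·(+0.12049)/0.52984 + 243.2 = 347.3286
M3: Pc = R·M3+t = (-0.26841, +0.06032, +0.61591); u = 515.4·(-0.26841)/0.61591 + 322.6 = 97.9931, v = 457.9·(+0.06032)/0.61591 + 243.2 = 288.0465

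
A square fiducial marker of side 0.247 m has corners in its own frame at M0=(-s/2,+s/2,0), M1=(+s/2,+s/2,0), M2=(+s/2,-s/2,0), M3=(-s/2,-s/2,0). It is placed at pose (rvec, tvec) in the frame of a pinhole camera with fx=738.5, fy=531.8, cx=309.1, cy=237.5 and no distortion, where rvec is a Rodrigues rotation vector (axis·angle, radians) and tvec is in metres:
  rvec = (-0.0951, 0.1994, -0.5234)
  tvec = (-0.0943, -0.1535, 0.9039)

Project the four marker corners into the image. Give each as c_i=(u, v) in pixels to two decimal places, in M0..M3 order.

Intrinsics K: fx=738.5, fy=531.8, cx=309.1, cy=237.5
Marker side s = 0.247 m; corners in marker frame (Z=0):
  M0 = (-0.1235, +0.1235, 0)
  M1 = (+0.1235, +0.1235, 0)
  M2 = (+0.1235, -0.1235, 0)
  M3 = (-0.1235, -0.1235, 0)
rvec = (-0.0951, 0.1994, -0.5234), |rvec| = θ = 0.56811 rad = 32.550°
Rodrigues: sinθ=0.53804, 1−cosθ=0.15708; R = I + sinθ·[k]× + (1−cosθ)·[k]×²:
    [+0.84732 +0.48647 +0.21307]
    [-0.50493 +0.86227 +0.03927]
    [-0.16462 -0.14086 +0.97625]
t = (-0.0943, -0.1535, 0.9039) m
M0: Pc = R·M0+t = (-0.13887, +0.01535, +0.90683); u = 738.5·(-0.13887)/0.90683 + 309.1 = 196.0121, v = 531.8·(+0.01535)/0.90683 + 237.5 = 246.5009
M1: Pc = R·M1+t = (+0.07042, -0.10937, +0.86617); u = 738.5·(+0.07042)/0.86617 + 309.1 = 369.1424, v = 531.8·(-0.10937)/0.86617 + 237.5 = 170.3519
M2: Pc = R·M2+t = (-0.04973, -0.32235, +0.90097); u = 738.5·(-0.04973)/0.90097 + 309.1 = 268.3337, v = 531.8·(-0.32235)/0.90097 + 237.5 = 47.2320
M3: Pc = R·M3+t = (-0.25902, -0.19763, +0.94163); u = 738.5·(-0.25902)/0.94163 + 309.1 = 105.9535, v = 531.8·(-0.19763)/0.94163 + 237.5 = 125.8839

c0=(196.01, 246.50) c1=(369.14, 170.35) c2=(268.33, 47.23) c3=(105.95, 125.88)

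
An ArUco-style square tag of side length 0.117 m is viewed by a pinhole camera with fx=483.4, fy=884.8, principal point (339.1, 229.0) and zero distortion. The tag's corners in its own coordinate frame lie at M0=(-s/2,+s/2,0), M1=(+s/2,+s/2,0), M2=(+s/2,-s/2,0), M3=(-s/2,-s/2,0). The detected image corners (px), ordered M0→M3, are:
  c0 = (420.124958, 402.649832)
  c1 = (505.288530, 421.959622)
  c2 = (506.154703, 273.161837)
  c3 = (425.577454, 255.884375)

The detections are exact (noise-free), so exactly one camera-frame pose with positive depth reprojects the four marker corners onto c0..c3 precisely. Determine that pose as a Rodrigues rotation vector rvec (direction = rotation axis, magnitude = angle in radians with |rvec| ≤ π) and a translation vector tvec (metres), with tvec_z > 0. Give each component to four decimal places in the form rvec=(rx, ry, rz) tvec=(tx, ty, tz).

Intrinsics K: fx=483.4, fy=884.8, cx=339.1, cy=229.0
Marker side s = 0.117 m; corners in marker frame (Z=0):
  M0 = (-0.0585, +0.0585, 0)
  M1 = (+0.0585, +0.0585, 0)
  M2 = (+0.0585, -0.0585, 0)
  M3 = (-0.0585, -0.0585, 0)
Detected image corners:
  c0 = (420.124958, 402.649832) px
  c1 = (505.288530, 421.959622) px
  c2 = (506.154703, 273.161837) px
  c3 = (425.577454, 255.884375) px
Planar DLT: solve 8×8 A·h = b for H (H[2,2]=1):
  H  [+680.49133 -247.72599 +464.18802]
  H  [+136.24631 +1102.22704 +336.32815]
  H  [-0.05871 -0.47526 +1.00000]
B = K⁻¹H; ‖b₁‖=1.459927, ‖b₂‖=1.459927; λ = 2/(‖b₁‖+‖b₂‖) = 0.684966, sign → tz>0 ⇒ λ=+0.684966
r₁ = λ·B[:,0] = (+0.99245,+0.11588,-0.04021); r₂ = λ·B[:,1] = (-0.12266,+0.93754,-0.32554)
r₃ = r₁×r₂ = (-0.00002,+0.32801,+0.94467); SVD([r₁ r₂ r₃]) → R = UVᵀ:
  R  [+0.99245 -0.12266 -0.00002]
  R  [+0.11588 +0.93754 +0.32801]
  R  [-0.04021 -0.32554 +0.94467]
t = (+0.17725, +0.08309, +0.68497) m
tr R = 2.874663; θ = arccos((tr R − 1)/2) = 0.355906 rad = 20.392°
axis k = ((R−Rᵀ)₃₂, (R−Rᵀ)₁₃, (R−Rᵀ)₂₁) / (2 sinθ) = (-0.937817, +0.057674, +0.342304)
rvec = θ·k = (-0.333775, +0.020527, +0.121828)

rvec=(-0.3338, 0.0205, 0.1218) tvec=(0.1772, 0.0831, 0.6850)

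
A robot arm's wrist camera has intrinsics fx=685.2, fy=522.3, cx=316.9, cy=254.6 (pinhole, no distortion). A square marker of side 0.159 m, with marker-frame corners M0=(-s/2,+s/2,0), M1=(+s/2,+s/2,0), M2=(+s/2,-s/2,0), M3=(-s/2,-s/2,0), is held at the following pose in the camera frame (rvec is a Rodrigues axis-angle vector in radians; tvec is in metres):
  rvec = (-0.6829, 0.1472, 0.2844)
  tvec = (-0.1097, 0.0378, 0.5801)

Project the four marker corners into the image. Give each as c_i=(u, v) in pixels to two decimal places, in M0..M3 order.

c0=(55.90, 330.37) c1=(239.08, 369.61) c2=(305.94, 250.97) c3=(146.10, 224.13)

Intrinsics K: fx=685.2, fy=522.3, cx=316.9, cy=254.6
Marker side s = 0.159 m; corners in marker frame (Z=0):
  M0 = (-0.0795, +0.0795, 0)
  M1 = (+0.0795, +0.0795, 0)
  M2 = (+0.0795, -0.0795, 0)
  M3 = (-0.0795, -0.0795, 0)
rvec = (-0.6829, 0.1472, 0.2844), |rvec| = θ = 0.75426 rad = 43.216°
Rodrigues: sinθ=0.68475, 1−cosθ=0.27122; R = I + sinθ·[k]× + (1−cosθ)·[k]×²:
    [+0.95111 -0.30611 +0.04104]
    [+0.21027 +0.73911 +0.63992]
    [-0.22623 -0.60001 +0.76734]
t = (-0.1097, 0.0378, 0.5801) m
M0: Pc = R·M0+t = (-0.20965, +0.07984, +0.55038); u = 685.2·(-0.20965)/0.55038 + 316.9 = 55.8975, v = 522.3·(+0.07984)/0.55038 + 254.6 = 330.3689
M1: Pc = R·M1+t = (-0.05842, +0.11328, +0.51441); u = 685.2·(-0.05842)/0.51441 + 316.9 = 239.0808, v = 522.3·(+0.11328)/0.51441 + 254.6 = 369.6120
M2: Pc = R·M2+t = (-0.00975, -0.00424, +0.60982); u = 685.2·(-0.00975)/0.60982 + 316.9 = 305.9439, v = 522.3·(-0.00424)/0.60982 + 254.6 = 250.9659
M3: Pc = R·M3+t = (-0.16098, -0.03768, +0.64579); u = 685.2·(-0.16098)/0.64579 + 316.9 = 146.0979, v = 522.3·(-0.03768)/0.64579 + 254.6 = 224.1287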